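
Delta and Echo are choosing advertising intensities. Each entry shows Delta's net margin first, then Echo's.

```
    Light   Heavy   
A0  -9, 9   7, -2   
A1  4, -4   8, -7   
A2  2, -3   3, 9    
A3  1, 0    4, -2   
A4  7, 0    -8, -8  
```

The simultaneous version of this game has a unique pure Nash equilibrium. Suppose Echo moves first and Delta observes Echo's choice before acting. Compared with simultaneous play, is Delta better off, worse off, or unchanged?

unchanged

Backward induction with Echo moving first.
- Light: BR = A4, leader payoff 0.
- Heavy: BR = A1, leader payoff -7.
Maximizing over 0, -7, Echo chooses Light. Subgame-perfect outcome: (A4, Light) with payoffs (7, 0).
Now find the simultaneous Nash equilibrium.
Delta's best replies: Light→A4; Heavy→A1.
Echo's best replies: A0→Light; A1→Light; A2→Heavy; A3→Light; A4→Light.
The unique mutual best reply is (A4, Light), giving (7, 0).
Delta earns 7 sequentially versus 7 at the Nash outcome: unchanged.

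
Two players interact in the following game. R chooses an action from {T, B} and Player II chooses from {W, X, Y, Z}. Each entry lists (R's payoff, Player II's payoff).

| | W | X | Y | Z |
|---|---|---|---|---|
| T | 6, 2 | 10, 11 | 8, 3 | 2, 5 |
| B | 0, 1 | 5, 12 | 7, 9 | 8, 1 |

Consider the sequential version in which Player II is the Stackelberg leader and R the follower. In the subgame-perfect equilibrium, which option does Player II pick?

R best-responds to each possible Player II move:
- W: BR = T, leader payoff 2.
- X: BR = T, leader payoff 11.
- Y: BR = T, leader payoff 3.
- Z: BR = B, leader payoff 1.
Among 2, 11, 3, 1, the best is 11 at X. Subgame-perfect outcome: (T, X) with payoffs (10, 11).

X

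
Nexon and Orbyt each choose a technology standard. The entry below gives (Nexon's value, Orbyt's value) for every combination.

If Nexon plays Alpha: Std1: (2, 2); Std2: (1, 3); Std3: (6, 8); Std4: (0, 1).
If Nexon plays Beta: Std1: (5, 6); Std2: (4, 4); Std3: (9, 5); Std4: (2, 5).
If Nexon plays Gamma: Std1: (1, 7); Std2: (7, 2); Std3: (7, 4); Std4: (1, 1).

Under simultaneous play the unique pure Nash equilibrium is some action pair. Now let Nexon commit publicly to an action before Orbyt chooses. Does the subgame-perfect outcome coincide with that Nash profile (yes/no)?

no

Orbyt best-responds to each possible Nexon move:
- Alpha → Orbyt plays Std3 (best of 2, 3, 8, 1); Nexon gets 6.
- Beta → Orbyt plays Std1 (best of 6, 4, 5, 5); Nexon gets 5.
- Gamma → Orbyt plays Std1 (best of 7, 2, 4, 1); Nexon gets 1.
Nexon's induced payoffs are 6, 5, 1, so Nexon commits to Alpha. Subgame-perfect outcome: (Alpha, Std3) with payoffs (6, 8).
Now find the simultaneous Nash equilibrium.
Nexon's best replies: Std1→Beta; Std2→Gamma; Std3→Beta; Std4→Beta.
Orbyt's best replies: Alpha→Std3; Beta→Std1; Gamma→Std1.
Only (Beta, Std1) has each player best-responding; Nash payoffs (5, 6).
Sequential outcome (Alpha, Std3) differs from the Nash profile (Beta, Std1).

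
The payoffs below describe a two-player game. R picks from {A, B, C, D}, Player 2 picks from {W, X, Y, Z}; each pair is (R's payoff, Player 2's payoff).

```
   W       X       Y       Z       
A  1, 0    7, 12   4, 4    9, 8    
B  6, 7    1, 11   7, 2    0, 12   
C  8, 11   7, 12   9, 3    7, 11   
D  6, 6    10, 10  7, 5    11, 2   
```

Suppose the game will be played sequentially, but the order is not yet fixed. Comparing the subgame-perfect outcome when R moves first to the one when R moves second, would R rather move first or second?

If R leads: Player 2's best replies are A→X, B→Z, C→X, D→X; R's induced payoffs 7, 0, 7, 10; outcome (D, X), payoffs (10, 10).
If Player 2 leads: R's best replies are W→C, X→D, Y→C, Z→D; Player 2's induced payoffs 11, 10, 3, 2; outcome (C, W), payoffs (8, 11).
R gets 10 moving first and 8 moving second, so R prefers to move first.

first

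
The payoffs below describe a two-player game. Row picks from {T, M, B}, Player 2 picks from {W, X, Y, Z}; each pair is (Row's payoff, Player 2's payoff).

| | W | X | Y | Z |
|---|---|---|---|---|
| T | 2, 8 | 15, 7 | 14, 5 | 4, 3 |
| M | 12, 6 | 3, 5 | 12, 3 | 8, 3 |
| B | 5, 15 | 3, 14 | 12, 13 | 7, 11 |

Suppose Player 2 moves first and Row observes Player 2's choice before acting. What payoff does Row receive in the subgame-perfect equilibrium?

Row best-responds to each possible Player 2 move:
- W: BR = M, leader payoff 6.
- X: BR = T, leader payoff 7.
- Y: BR = T, leader payoff 5.
- Z: BR = M, leader payoff 3.
Player 2's induced payoffs are 6, 7, 5, 3, so Player 2 commits to X. Subgame-perfect outcome: (T, X) with payoffs (15, 7).

15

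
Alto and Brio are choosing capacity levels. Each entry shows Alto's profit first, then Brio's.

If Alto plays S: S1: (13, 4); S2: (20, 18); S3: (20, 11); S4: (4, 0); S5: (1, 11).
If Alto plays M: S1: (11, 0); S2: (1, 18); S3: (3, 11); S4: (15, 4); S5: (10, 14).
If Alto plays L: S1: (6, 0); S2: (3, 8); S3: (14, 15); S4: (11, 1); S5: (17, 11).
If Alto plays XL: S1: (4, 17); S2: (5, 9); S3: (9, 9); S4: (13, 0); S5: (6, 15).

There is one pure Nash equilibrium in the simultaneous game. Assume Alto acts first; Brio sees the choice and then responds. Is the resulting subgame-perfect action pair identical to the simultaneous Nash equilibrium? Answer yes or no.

yes

Brio best-responds to each possible Alto move:
- S → Brio plays S2 (best of 4, 18, 11, 0, 11); Alto gets 20.
- M → Brio plays S2 (best of 0, 18, 11, 4, 14); Alto gets 1.
- L → Brio plays S3 (best of 0, 8, 15, 1, 11); Alto gets 14.
- XL → Brio plays S1 (best of 17, 9, 9, 0, 15); Alto gets 4.
Alto's induced payoffs are 20, 1, 14, 4, so Alto commits to S. Subgame-perfect outcome: (S, S2) with payoffs (20, 18).
Now find the simultaneous Nash equilibrium.
Alto's best replies: S1→S; S2→S; S3→S; S4→M; S5→L.
Brio's best replies: S→S2; M→S2; L→S3; XL→S1.
The unique mutual best reply is (S, S2), giving (20, 18).
Sequential outcome (S, S2) coincides with the Nash profile (S, S2).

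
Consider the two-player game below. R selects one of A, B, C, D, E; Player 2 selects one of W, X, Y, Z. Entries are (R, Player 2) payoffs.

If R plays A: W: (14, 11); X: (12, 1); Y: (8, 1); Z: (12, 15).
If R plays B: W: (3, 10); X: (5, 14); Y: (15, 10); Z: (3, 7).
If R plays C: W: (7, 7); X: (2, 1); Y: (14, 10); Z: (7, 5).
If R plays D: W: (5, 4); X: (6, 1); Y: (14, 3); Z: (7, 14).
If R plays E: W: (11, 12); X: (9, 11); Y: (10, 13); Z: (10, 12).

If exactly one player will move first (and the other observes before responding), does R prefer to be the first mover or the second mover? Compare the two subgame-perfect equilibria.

first

If R leads: Player 2's best replies are A→Z, B→X, C→Y, D→Z, E→Y; R's induced payoffs 12, 5, 14, 7, 10; outcome (C, Y), payoffs (14, 10).
If Player 2 leads: R's best replies are W→A, X→A, Y→B, Z→A; Player 2's induced payoffs 11, 1, 10, 15; outcome (A, Z), payoffs (12, 15).
R gets 14 moving first and 12 moving second, so R prefers to move first.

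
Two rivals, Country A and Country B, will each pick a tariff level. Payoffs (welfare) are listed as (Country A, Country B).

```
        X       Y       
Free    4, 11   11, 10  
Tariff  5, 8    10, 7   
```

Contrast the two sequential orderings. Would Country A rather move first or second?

second

If Country A leads: Country B's best replies are Free→X, Tariff→X; Country A's induced payoffs 4, 5; outcome (Tariff, X), payoffs (5, 8).
If Country B leads: Country A's best replies are X→Tariff, Y→Free; Country B's induced payoffs 8, 10; outcome (Free, Y), payoffs (11, 10).
Country A gets 5 moving first and 11 moving second, so Country A prefers to move second.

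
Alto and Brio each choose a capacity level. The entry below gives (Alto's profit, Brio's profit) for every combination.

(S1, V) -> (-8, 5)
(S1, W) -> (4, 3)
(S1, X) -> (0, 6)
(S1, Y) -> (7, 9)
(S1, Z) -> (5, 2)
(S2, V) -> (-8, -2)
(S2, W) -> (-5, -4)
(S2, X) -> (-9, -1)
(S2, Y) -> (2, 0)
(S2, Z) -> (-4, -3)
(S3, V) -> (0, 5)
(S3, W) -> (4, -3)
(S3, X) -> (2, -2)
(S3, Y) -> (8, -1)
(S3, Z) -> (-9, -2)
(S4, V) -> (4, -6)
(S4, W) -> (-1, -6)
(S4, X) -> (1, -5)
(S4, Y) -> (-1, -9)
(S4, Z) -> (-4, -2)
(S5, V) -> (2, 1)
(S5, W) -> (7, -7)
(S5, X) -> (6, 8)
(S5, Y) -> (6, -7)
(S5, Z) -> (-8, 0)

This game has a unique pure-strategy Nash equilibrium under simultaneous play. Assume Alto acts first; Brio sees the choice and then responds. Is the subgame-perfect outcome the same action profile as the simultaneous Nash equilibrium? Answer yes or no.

no

Solve by backward induction (Alto leads).
- S1: BR = Y, leader payoff 7.
- S2: BR = Y, leader payoff 2.
- S3: BR = V, leader payoff 0.
- S4: BR = Z, leader payoff -4.
- S5: BR = X, leader payoff 6.
Maximizing over 7, 2, 0, -4, 6, Alto chooses S1. Subgame-perfect outcome: (S1, Y) with payoffs (7, 9).
For the simultaneous game, intersect best replies.
Alto's best replies: V→S4; W→S5; X→S5; Y→S3; Z→S1.
Brio's best replies: S1→Y; S2→Y; S3→V; S4→Z; S5→X.
Only (S5, X) has each player best-responding; Nash payoffs (6, 8).
Sequential outcome (S1, Y) differs from the Nash profile (S5, X).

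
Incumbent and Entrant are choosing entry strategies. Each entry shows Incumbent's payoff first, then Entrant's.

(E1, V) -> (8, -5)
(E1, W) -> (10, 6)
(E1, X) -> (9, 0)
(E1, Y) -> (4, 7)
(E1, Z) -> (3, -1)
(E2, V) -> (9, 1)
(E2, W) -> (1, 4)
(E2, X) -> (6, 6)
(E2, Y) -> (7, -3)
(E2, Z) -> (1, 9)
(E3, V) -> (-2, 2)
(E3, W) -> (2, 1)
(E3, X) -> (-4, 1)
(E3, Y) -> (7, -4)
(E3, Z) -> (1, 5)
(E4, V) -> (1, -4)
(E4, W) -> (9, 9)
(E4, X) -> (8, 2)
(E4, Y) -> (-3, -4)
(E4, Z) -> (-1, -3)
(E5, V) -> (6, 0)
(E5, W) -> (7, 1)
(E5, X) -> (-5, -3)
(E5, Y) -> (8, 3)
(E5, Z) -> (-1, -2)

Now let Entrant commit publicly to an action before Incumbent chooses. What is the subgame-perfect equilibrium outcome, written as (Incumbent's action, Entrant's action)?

(E1, W)

Incumbent best-responds to each possible Entrant move:
- V: Incumbent compares 8, 9, -2, 1, 6 and picks E2; Entrant would get 1.
- W: Incumbent compares 10, 1, 2, 9, 7 and picks E1; Entrant would get 6.
- X: Incumbent compares 9, 6, -4, 8, -5 and picks E1; Entrant would get 0.
- Y: Incumbent compares 4, 7, 7, -3, 8 and picks E5; Entrant would get 3.
- Z: Incumbent compares 3, 1, 1, -1, -1 and picks E1; Entrant would get -1.
Entrant's induced payoffs are 1, 6, 0, 3, -1, so Entrant commits to W. Subgame-perfect outcome: (E1, W) with payoffs (10, 6).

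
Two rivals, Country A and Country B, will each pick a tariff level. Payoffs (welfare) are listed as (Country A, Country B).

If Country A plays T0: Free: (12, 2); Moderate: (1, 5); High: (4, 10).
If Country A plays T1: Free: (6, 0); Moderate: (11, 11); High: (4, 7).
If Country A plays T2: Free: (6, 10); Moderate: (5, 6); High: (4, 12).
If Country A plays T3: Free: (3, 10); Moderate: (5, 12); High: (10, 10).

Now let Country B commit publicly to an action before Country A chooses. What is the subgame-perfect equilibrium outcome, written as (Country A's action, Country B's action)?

(T1, Moderate)

Country A best-responds to each possible Country B move:
- Free → Country A plays T0 (best of 12, 6, 6, 3); Country B gets 2.
- Moderate → Country A plays T1 (best of 1, 11, 5, 5); Country B gets 11.
- High → Country A plays T3 (best of 4, 4, 4, 10); Country B gets 10.
Country B's induced payoffs are 2, 11, 10, so Country B commits to Moderate. Subgame-perfect outcome: (T1, Moderate) with payoffs (11, 11).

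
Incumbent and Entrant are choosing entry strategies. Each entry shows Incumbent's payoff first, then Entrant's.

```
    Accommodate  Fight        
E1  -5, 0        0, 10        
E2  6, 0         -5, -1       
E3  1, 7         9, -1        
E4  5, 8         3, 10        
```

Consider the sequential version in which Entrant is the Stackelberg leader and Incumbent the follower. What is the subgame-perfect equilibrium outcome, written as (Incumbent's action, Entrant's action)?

Incumbent best-responds to each possible Entrant move:
- Accommodate: Incumbent compares -5, 6, 1, 5 and picks E2; Entrant would get 0.
- Fight: Incumbent compares 0, -5, 9, 3 and picks E3; Entrant would get -1.
Maximizing over 0, -1, Entrant chooses Accommodate. Subgame-perfect outcome: (E2, Accommodate) with payoffs (6, 0).

(E2, Accommodate)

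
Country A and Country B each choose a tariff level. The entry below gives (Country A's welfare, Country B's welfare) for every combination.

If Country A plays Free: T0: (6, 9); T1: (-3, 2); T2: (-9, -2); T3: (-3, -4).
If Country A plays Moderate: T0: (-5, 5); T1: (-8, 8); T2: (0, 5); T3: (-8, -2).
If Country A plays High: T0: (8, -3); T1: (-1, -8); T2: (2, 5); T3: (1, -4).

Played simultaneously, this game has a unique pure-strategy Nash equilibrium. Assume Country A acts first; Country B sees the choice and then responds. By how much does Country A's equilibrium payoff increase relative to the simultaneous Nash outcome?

Country B best-responds to each possible Country A move:
- Free → Country B plays T0 (best of 9, 2, -2, -4); Country A gets 6.
- Moderate → Country B plays T1 (best of 5, 8, 5, -2); Country A gets -8.
- High → Country B plays T2 (best of -3, -8, 5, -4); Country A gets 2.
Country A's induced payoffs are 6, -8, 2, so Country A commits to Free. Subgame-perfect outcome: (Free, T0) with payoffs (6, 9).
Now find the simultaneous Nash equilibrium.
Country A's best replies: T0→High; T1→High; T2→High; T3→High.
Country B's best replies: Free→T0; Moderate→T1; High→T2.
Only (High, T2) has each player best-responding; Nash payoffs (2, 5).
Country A's commitment gain: 6 − 2 = 4.

4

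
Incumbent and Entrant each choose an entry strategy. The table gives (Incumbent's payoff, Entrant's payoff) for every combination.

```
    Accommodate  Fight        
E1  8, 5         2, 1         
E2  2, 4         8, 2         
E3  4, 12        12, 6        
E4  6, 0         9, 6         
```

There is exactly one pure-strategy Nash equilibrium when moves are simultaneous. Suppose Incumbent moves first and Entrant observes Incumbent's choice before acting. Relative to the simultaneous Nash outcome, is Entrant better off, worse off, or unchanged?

better off

Solve by backward induction (Incumbent leads).
- E1: BR = Accommodate, leader payoff 8.
- E2: BR = Accommodate, leader payoff 2.
- E3: BR = Accommodate, leader payoff 4.
- E4: BR = Fight, leader payoff 9.
Incumbent's induced payoffs are 8, 2, 4, 9, so Incumbent commits to E4. Subgame-perfect outcome: (E4, Fight) with payoffs (9, 6).
Now find the simultaneous Nash equilibrium.
Incumbent's best replies: Accommodate→E1; Fight→E3.
Entrant's best replies: E1→Accommodate; E2→Accommodate; E3→Accommodate; E4→Fight.
Only (E1, Accommodate) has each player best-responding; Nash payoffs (8, 5).
Entrant earns 6 sequentially versus 5 at the Nash outcome: better off.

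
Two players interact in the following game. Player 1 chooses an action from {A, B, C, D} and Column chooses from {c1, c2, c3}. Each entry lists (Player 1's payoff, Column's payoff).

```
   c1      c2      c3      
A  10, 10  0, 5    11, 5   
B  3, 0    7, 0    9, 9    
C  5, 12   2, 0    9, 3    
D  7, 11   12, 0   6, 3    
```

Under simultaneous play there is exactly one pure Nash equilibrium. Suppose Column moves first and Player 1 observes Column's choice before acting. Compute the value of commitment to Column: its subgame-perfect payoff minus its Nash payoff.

Backward induction with Column moving first.
- c1: Player 1 compares 10, 3, 5, 7 and picks A; Column would get 10.
- c2: Player 1 compares 0, 7, 2, 12 and picks D; Column would get 0.
- c3: Player 1 compares 11, 9, 9, 6 and picks A; Column would get 5.
Maximizing over 10, 0, 5, Column chooses c1. Subgame-perfect outcome: (A, c1) with payoffs (10, 10).
For the simultaneous game, intersect best replies.
Player 1's best replies: c1→A; c2→D; c3→A.
Column's best replies: A→c1; B→c3; C→c1; D→c1.
Only (A, c1) has each player best-responding; Nash payoffs (10, 10).
Column's commitment gain: 10 − 10 = 0.

0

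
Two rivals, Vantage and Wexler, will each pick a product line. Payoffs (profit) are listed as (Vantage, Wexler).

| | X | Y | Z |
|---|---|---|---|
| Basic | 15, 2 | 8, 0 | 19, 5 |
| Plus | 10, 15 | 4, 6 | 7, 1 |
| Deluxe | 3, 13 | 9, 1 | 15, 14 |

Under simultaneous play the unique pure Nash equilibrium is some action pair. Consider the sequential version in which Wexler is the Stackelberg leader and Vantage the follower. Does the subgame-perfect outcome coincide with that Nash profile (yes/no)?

Work backward from Vantage's decision.
- X: Vantage compares 15, 10, 3 and picks Basic; Wexler would get 2.
- Y: Vantage compares 8, 4, 9 and picks Deluxe; Wexler would get 1.
- Z: Vantage compares 19, 7, 15 and picks Basic; Wexler would get 5.
Maximizing over 2, 1, 5, Wexler chooses Z. Subgame-perfect outcome: (Basic, Z) with payoffs (19, 5).
Now find the simultaneous Nash equilibrium.
Vantage's best replies: X→Basic; Y→Deluxe; Z→Basic.
Wexler's best replies: Basic→Z; Plus→X; Deluxe→Z.
Only (Basic, Z) has each player best-responding; Nash payoffs (19, 5).
Sequential outcome (Basic, Z) coincides with the Nash profile (Basic, Z).

yes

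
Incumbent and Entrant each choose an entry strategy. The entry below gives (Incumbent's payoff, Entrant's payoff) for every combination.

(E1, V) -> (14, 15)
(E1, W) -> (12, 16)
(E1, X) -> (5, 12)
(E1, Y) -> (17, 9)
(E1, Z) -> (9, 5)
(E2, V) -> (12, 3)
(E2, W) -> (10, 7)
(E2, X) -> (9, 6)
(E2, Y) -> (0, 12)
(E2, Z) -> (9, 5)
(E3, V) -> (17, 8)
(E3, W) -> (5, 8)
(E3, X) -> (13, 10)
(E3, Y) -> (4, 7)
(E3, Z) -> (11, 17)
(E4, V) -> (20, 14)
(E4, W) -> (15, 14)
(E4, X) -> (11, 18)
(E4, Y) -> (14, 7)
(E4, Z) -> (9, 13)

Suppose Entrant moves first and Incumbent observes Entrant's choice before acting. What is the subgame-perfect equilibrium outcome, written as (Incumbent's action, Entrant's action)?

(E3, Z)

Solve by backward induction (Entrant leads).
- V: BR = E4, leader payoff 14.
- W: BR = E4, leader payoff 14.
- X: BR = E3, leader payoff 10.
- Y: BR = E1, leader payoff 9.
- Z: BR = E3, leader payoff 17.
Maximizing over 14, 14, 10, 9, 17, Entrant chooses Z. Subgame-perfect outcome: (E3, Z) with payoffs (11, 17).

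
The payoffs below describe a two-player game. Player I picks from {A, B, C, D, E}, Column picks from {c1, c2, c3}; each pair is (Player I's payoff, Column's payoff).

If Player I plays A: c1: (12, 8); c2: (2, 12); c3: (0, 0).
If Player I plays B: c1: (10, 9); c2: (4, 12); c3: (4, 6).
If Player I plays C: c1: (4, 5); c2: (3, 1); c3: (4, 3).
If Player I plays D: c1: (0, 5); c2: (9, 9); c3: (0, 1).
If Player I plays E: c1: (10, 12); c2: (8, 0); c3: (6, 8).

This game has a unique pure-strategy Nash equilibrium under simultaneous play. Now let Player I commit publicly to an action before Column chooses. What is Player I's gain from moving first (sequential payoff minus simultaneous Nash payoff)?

1

Backward induction with Player I moving first.
- A: BR = c2, leader payoff 2.
- B: BR = c2, leader payoff 4.
- C: BR = c1, leader payoff 4.
- D: BR = c2, leader payoff 9.
- E: BR = c1, leader payoff 10.
Among 2, 4, 4, 9, 10, the best is 10 at E. Subgame-perfect outcome: (E, c1) with payoffs (10, 12).
Now find the simultaneous Nash equilibrium.
Player I's best replies: c1→A; c2→D; c3→E.
Column's best replies: A→c2; B→c2; C→c1; D→c2; E→c1.
The unique mutual best reply is (D, c2), giving (9, 9).
Player I's commitment gain: 10 − 9 = 1.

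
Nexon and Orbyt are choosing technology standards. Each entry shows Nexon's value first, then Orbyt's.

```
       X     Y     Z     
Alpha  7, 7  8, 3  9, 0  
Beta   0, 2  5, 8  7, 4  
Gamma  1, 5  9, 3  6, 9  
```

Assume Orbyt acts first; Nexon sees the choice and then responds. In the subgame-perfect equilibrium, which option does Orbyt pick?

X

Work backward from Nexon's decision.
- X → Nexon plays Alpha (best of 7, 0, 1); Orbyt gets 7.
- Y → Nexon plays Gamma (best of 8, 5, 9); Orbyt gets 3.
- Z → Nexon plays Alpha (best of 9, 7, 6); Orbyt gets 0.
Among 7, 3, 0, the best is 7 at X. Subgame-perfect outcome: (Alpha, X) with payoffs (7, 7).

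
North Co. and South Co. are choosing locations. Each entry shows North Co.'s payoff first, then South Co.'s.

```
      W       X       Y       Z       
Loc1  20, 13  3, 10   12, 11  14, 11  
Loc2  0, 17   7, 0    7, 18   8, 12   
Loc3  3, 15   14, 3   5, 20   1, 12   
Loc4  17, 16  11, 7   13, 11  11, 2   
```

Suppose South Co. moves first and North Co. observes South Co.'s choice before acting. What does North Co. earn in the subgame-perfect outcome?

20

Solve by backward induction (South Co. leads).
- W: North Co. compares 20, 0, 3, 17 and picks Loc1; South Co. would get 13.
- X: North Co. compares 3, 7, 14, 11 and picks Loc3; South Co. would get 3.
- Y: North Co. compares 12, 7, 5, 13 and picks Loc4; South Co. would get 11.
- Z: North Co. compares 14, 8, 1, 11 and picks Loc1; South Co. would get 11.
South Co.'s induced payoffs are 13, 3, 11, 11, so South Co. commits to W. Subgame-perfect outcome: (Loc1, W) with payoffs (20, 13).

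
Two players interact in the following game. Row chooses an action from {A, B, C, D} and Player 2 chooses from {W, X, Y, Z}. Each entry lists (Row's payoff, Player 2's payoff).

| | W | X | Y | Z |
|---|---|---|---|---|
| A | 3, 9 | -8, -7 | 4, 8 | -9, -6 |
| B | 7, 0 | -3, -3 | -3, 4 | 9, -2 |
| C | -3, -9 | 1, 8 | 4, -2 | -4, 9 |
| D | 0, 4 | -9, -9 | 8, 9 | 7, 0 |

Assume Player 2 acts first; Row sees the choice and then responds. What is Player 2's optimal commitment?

Backward induction with Player 2 moving first.
- W → Row plays B (best of 3, 7, -3, 0); Player 2 gets 0.
- X → Row plays C (best of -8, -3, 1, -9); Player 2 gets 8.
- Y → Row plays D (best of 4, -3, 4, 8); Player 2 gets 9.
- Z → Row plays B (best of -9, 9, -4, 7); Player 2 gets -2.
Maximizing over 0, 8, 9, -2, Player 2 chooses Y. Subgame-perfect outcome: (D, Y) with payoffs (8, 9).

Y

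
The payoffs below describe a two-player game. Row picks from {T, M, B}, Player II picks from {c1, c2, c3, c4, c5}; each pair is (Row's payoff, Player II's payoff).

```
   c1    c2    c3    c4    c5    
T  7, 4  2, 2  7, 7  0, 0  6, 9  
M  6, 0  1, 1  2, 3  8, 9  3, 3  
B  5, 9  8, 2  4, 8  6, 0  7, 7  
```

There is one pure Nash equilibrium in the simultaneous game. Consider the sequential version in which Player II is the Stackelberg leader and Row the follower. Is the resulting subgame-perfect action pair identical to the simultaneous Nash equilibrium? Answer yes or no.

yes

Row best-responds to each possible Player II move:
- c1 → Row plays T (best of 7, 6, 5); Player II gets 4.
- c2 → Row plays B (best of 2, 1, 8); Player II gets 2.
- c3 → Row plays T (best of 7, 2, 4); Player II gets 7.
- c4 → Row plays M (best of 0, 8, 6); Player II gets 9.
- c5 → Row plays B (best of 6, 3, 7); Player II gets 7.
Maximizing over 4, 2, 7, 9, 7, Player II chooses c4. Subgame-perfect outcome: (M, c4) with payoffs (8, 9).
Under simultaneous play:
Row's best replies: c1→T; c2→B; c3→T; c4→M; c5→B.
Player II's best replies: T→c5; M→c4; B→c1.
Only (M, c4) has each player best-responding; Nash payoffs (8, 9).
Sequential outcome (M, c4) coincides with the Nash profile (M, c4).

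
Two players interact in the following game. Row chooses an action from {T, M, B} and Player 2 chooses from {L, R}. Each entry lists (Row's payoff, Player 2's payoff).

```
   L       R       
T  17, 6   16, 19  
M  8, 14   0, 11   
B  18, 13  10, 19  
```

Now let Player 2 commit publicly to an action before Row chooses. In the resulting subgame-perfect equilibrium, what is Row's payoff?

Row best-responds to each possible Player 2 move:
- L → Row plays B (best of 17, 8, 18); Player 2 gets 13.
- R → Row plays T (best of 16, 0, 10); Player 2 gets 19.
Player 2's induced payoffs are 13, 19, so Player 2 commits to R. Subgame-perfect outcome: (T, R) with payoffs (16, 19).

16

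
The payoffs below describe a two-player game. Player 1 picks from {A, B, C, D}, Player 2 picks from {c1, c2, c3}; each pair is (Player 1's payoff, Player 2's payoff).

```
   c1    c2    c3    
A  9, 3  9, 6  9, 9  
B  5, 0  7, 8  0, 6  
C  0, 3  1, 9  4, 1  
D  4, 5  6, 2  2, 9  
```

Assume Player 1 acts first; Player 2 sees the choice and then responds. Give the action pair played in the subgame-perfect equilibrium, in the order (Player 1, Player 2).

Backward induction with Player 1 moving first.
- A: Player 2 compares 3, 6, 9 and picks c3; Player 1 would get 9.
- B: Player 2 compares 0, 8, 6 and picks c2; Player 1 would get 7.
- C: Player 2 compares 3, 9, 1 and picks c2; Player 1 would get 1.
- D: Player 2 compares 5, 2, 9 and picks c3; Player 1 would get 2.
Among 9, 7, 1, 2, the best is 9 at A. Subgame-perfect outcome: (A, c3) with payoffs (9, 9).

(A, c3)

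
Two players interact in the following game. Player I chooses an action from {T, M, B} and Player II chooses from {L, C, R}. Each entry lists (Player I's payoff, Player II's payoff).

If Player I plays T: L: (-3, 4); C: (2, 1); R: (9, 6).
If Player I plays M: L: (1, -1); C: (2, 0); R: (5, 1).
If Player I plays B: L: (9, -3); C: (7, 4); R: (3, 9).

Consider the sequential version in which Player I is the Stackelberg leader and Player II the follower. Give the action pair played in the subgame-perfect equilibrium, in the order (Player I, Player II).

(T, R)

Backward induction with Player I moving first.
- T: BR = R, leader payoff 9.
- M: BR = R, leader payoff 5.
- B: BR = R, leader payoff 3.
Among 9, 5, 3, the best is 9 at T. Subgame-perfect outcome: (T, R) with payoffs (9, 6).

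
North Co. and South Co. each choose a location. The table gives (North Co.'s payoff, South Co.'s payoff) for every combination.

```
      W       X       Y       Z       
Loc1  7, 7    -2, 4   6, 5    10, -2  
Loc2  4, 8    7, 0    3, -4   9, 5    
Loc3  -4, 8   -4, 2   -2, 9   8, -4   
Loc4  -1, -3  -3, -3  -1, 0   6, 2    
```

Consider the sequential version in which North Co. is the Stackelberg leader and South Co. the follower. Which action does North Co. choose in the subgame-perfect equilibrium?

Loc1

Backward induction with North Co. moving first.
- Loc1 → South Co. plays W (best of 7, 4, 5, -2); North Co. gets 7.
- Loc2 → South Co. plays W (best of 8, 0, -4, 5); North Co. gets 4.
- Loc3 → South Co. plays Y (best of 8, 2, 9, -4); North Co. gets -2.
- Loc4 → South Co. plays Z (best of -3, -3, 0, 2); North Co. gets 6.
Maximizing over 7, 4, -2, 6, North Co. chooses Loc1. Subgame-perfect outcome: (Loc1, W) with payoffs (7, 7).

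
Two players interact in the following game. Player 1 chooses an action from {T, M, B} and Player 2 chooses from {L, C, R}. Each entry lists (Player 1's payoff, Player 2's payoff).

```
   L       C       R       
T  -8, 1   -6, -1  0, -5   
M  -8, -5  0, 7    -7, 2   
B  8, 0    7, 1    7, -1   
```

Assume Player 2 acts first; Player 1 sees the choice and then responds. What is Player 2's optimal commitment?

C

Solve by backward induction (Player 2 leads).
- L: BR = B, leader payoff 0.
- C: BR = B, leader payoff 1.
- R: BR = B, leader payoff -1.
Maximizing over 0, 1, -1, Player 2 chooses C. Subgame-perfect outcome: (B, C) with payoffs (7, 1).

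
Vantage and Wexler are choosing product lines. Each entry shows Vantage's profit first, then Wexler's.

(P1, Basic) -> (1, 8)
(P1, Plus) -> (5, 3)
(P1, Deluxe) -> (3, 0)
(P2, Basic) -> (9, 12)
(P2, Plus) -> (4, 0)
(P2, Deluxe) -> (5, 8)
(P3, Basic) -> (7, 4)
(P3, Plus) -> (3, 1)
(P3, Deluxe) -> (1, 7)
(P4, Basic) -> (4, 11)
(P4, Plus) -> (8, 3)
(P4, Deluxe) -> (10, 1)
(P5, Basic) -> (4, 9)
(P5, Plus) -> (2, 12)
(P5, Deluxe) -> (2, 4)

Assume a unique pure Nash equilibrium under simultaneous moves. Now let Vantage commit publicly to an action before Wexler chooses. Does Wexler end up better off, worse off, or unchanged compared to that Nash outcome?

Wexler best-responds to each possible Vantage move:
- P1 → Wexler plays Basic (best of 8, 3, 0); Vantage gets 1.
- P2 → Wexler plays Basic (best of 12, 0, 8); Vantage gets 9.
- P3 → Wexler plays Deluxe (best of 4, 1, 7); Vantage gets 1.
- P4 → Wexler plays Basic (best of 11, 3, 1); Vantage gets 4.
- P5 → Wexler plays Plus (best of 9, 12, 4); Vantage gets 2.
Maximizing over 1, 9, 1, 4, 2, Vantage chooses P2. Subgame-perfect outcome: (P2, Basic) with payoffs (9, 12).
For the simultaneous game, intersect best replies.
Vantage's best replies: Basic→P2; Plus→P4; Deluxe→P4.
Wexler's best replies: P1→Basic; P2→Basic; P3→Deluxe; P4→Basic; P5→Plus.
The unique mutual best reply is (P2, Basic), giving (9, 12).
Wexler earns 12 sequentially versus 12 at the Nash outcome: unchanged.

unchanged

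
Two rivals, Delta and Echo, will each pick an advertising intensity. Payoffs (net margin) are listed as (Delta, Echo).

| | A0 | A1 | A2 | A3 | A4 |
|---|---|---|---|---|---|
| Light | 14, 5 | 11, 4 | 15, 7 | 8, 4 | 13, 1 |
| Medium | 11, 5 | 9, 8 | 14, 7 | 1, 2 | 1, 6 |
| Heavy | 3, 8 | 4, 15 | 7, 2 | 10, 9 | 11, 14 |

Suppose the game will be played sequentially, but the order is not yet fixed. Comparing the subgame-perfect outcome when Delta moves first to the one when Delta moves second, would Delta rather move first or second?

If Delta leads: Echo's best replies are Light→A2, Medium→A1, Heavy→A1; Delta's induced payoffs 15, 9, 4; outcome (Light, A2), payoffs (15, 7).
If Echo leads: Delta's best replies are A0→Light, A1→Light, A2→Light, A3→Heavy, A4→Light; Echo's induced payoffs 5, 4, 7, 9, 1; outcome (Heavy, A3), payoffs (10, 9).
Delta gets 15 moving first and 10 moving second, so Delta prefers to move first.

first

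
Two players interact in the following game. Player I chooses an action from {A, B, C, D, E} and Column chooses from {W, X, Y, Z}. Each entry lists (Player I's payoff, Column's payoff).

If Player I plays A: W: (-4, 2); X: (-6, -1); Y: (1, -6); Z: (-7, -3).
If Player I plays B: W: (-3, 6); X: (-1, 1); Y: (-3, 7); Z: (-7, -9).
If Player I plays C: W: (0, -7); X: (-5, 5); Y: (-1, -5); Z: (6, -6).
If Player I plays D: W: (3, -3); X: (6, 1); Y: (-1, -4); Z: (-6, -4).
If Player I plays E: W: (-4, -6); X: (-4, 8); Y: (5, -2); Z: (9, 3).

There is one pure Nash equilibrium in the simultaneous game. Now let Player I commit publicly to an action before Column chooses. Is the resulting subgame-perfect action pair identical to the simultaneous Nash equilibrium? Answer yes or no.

Backward induction with Player I moving first.
- A: BR = W, leader payoff -4.
- B: BR = Y, leader payoff -3.
- C: BR = X, leader payoff -5.
- D: BR = X, leader payoff 6.
- E: BR = X, leader payoff -4.
Among -4, -3, -5, 6, -4, the best is 6 at D. Subgame-perfect outcome: (D, X) with payoffs (6, 1).
For the simultaneous game, intersect best replies.
Player I's best replies: W→D; X→D; Y→E; Z→E.
Column's best replies: A→W; B→Y; C→X; D→X; E→X.
The unique mutual best reply is (D, X), giving (6, 1).
Sequential outcome (D, X) coincides with the Nash profile (D, X).

yes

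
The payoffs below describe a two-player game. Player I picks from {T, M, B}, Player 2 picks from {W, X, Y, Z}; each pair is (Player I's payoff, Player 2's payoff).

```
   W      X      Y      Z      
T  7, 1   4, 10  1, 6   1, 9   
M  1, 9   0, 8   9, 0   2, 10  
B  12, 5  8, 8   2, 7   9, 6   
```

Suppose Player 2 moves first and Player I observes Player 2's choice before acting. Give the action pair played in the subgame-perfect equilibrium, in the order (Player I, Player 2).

Backward induction with Player 2 moving first.
- W: BR = B, leader payoff 5.
- X: BR = B, leader payoff 8.
- Y: BR = M, leader payoff 0.
- Z: BR = B, leader payoff 6.
Maximizing over 5, 8, 0, 6, Player 2 chooses X. Subgame-perfect outcome: (B, X) with payoffs (8, 8).

(B, X)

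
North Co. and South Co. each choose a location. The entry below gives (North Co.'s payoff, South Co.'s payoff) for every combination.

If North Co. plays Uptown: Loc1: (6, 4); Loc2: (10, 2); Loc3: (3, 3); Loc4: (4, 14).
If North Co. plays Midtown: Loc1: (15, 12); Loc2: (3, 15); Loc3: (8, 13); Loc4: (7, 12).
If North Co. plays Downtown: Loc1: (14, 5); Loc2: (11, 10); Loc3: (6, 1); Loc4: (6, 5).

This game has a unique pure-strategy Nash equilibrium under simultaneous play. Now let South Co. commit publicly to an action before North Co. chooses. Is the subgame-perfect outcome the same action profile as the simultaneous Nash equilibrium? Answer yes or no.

no

North Co. best-responds to each possible South Co. move:
- Loc1: North Co. compares 6, 15, 14 and picks Midtown; South Co. would get 12.
- Loc2: North Co. compares 10, 3, 11 and picks Downtown; South Co. would get 10.
- Loc3: North Co. compares 3, 8, 6 and picks Midtown; South Co. would get 13.
- Loc4: North Co. compares 4, 7, 6 and picks Midtown; South Co. would get 12.
Maximizing over 12, 10, 13, 12, South Co. chooses Loc3. Subgame-perfect outcome: (Midtown, Loc3) with payoffs (8, 13).
Now find the simultaneous Nash equilibrium.
North Co.'s best replies: Loc1→Midtown; Loc2→Downtown; Loc3→Midtown; Loc4→Midtown.
South Co.'s best replies: Uptown→Loc4; Midtown→Loc2; Downtown→Loc2.
The unique mutual best reply is (Downtown, Loc2), giving (11, 10).
Sequential outcome (Midtown, Loc3) differs from the Nash profile (Downtown, Loc2).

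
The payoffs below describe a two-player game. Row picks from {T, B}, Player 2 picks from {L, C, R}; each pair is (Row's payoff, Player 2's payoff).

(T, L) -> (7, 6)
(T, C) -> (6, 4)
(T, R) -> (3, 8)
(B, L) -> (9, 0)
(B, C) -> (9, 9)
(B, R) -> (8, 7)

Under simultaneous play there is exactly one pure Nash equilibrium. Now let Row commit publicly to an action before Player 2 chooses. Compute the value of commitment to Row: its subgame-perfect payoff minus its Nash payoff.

Work backward from Player 2's decision.
- T: BR = R, leader payoff 3.
- B: BR = C, leader payoff 9.
Row's induced payoffs are 3, 9, so Row commits to B. Subgame-perfect outcome: (B, C) with payoffs (9, 9).
For the simultaneous game, intersect best replies.
Row's best replies: L→B; C→B; R→B.
Player 2's best replies: T→R; B→C.
The unique mutual best reply is (B, C), giving (9, 9).
Row's commitment gain: 9 − 9 = 0.

0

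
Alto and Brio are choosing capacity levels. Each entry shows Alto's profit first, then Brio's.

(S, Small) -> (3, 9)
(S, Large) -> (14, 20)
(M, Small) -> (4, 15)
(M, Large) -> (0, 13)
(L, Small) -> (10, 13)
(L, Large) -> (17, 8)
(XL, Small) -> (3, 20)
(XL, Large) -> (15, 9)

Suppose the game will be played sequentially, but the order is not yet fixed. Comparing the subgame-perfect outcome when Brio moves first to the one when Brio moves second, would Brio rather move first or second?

second

If Alto leads: Brio's best replies are S→Large, M→Small, L→Small, XL→Small; Alto's induced payoffs 14, 4, 10, 3; outcome (S, Large), payoffs (14, 20).
If Brio leads: Alto's best replies are Small→L, Large→L; Brio's induced payoffs 13, 8; outcome (L, Small), payoffs (10, 13).
Brio gets 13 moving first and 20 moving second, so Brio prefers to move second.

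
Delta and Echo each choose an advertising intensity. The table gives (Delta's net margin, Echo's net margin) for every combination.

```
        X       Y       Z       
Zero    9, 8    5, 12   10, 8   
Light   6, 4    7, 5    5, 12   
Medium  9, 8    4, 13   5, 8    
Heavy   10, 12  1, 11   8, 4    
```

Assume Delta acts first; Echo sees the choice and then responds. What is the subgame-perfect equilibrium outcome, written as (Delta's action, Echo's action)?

(Heavy, X)

Solve by backward induction (Delta leads).
- Zero → Echo plays Y (best of 8, 12, 8); Delta gets 5.
- Light → Echo plays Z (best of 4, 5, 12); Delta gets 5.
- Medium → Echo plays Y (best of 8, 13, 8); Delta gets 4.
- Heavy → Echo plays X (best of 12, 11, 4); Delta gets 10.
Maximizing over 5, 5, 4, 10, Delta chooses Heavy. Subgame-perfect outcome: (Heavy, X) with payoffs (10, 12).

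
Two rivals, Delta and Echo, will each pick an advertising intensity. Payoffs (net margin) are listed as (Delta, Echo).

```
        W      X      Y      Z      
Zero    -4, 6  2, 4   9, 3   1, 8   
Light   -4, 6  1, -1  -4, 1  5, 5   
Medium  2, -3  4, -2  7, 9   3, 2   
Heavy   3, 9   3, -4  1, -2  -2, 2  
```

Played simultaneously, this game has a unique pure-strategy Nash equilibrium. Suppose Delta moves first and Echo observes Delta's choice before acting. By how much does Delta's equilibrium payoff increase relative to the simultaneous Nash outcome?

Backward induction with Delta moving first.
- Zero: BR = Z, leader payoff 1.
- Light: BR = W, leader payoff -4.
- Medium: BR = Y, leader payoff 7.
- Heavy: BR = W, leader payoff 3.
Among 1, -4, 7, 3, the best is 7 at Medium. Subgame-perfect outcome: (Medium, Y) with payoffs (7, 9).
For the simultaneous game, intersect best replies.
Delta's best replies: W→Heavy; X→Medium; Y→Zero; Z→Light.
Echo's best replies: Zero→Z; Light→W; Medium→Y; Heavy→W.
The unique mutual best reply is (Heavy, W), giving (3, 9).
Delta's commitment gain: 7 − 3 = 4.

4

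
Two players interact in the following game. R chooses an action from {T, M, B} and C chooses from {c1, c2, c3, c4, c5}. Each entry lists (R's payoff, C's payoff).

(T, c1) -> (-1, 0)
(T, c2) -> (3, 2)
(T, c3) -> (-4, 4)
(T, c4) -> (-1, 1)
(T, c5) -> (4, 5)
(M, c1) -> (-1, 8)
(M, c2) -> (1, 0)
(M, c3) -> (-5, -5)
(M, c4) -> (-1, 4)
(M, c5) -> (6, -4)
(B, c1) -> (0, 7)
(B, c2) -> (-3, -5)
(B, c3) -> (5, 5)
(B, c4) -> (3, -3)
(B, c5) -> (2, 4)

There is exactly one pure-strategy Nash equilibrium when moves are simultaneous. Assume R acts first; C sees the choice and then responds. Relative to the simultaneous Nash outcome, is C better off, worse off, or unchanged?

worse off

Backward induction with R moving first.
- T: C compares 0, 2, 4, 1, 5 and picks c5; R would get 4.
- M: C compares 8, 0, -5, 4, -4 and picks c1; R would get -1.
- B: C compares 7, -5, 5, -3, 4 and picks c1; R would get 0.
R's induced payoffs are 4, -1, 0, so R commits to T. Subgame-perfect outcome: (T, c5) with payoffs (4, 5).
Under simultaneous play:
R's best replies: c1→B; c2→T; c3→B; c4→B; c5→M.
C's best replies: T→c5; M→c1; B→c1.
Only (B, c1) has each player best-responding; Nash payoffs (0, 7).
C earns 5 sequentially versus 7 at the Nash outcome: worse off.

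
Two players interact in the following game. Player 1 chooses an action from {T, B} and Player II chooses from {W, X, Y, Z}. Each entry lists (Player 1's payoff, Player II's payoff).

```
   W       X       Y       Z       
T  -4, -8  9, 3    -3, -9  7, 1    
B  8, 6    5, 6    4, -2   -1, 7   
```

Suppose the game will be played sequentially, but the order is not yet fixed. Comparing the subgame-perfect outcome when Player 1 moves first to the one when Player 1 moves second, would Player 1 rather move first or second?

first

If Player 1 leads: Player II's best replies are T→X, B→Z; Player 1's induced payoffs 9, -1; outcome (T, X), payoffs (9, 3).
If Player II leads: Player 1's best replies are W→B, X→T, Y→B, Z→T; Player II's induced payoffs 6, 3, -2, 1; outcome (B, W), payoffs (8, 6).
Player 1 gets 9 moving first and 8 moving second, so Player 1 prefers to move first.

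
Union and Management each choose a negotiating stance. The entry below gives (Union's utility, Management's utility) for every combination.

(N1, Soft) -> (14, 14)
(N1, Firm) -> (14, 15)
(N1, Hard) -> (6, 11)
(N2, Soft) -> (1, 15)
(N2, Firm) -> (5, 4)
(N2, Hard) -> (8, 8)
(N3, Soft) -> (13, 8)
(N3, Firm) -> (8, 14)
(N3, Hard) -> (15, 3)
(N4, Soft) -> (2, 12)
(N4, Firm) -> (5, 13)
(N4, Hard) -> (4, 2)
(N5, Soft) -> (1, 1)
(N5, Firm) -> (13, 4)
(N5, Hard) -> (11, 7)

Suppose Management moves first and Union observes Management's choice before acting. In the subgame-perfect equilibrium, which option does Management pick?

Firm

Solve by backward induction (Management leads).
- Soft: Union compares 14, 1, 13, 2, 1 and picks N1; Management would get 14.
- Firm: Union compares 14, 5, 8, 5, 13 and picks N1; Management would get 15.
- Hard: Union compares 6, 8, 15, 4, 11 and picks N3; Management would get 3.
Maximizing over 14, 15, 3, Management chooses Firm. Subgame-perfect outcome: (N1, Firm) with payoffs (14, 15).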